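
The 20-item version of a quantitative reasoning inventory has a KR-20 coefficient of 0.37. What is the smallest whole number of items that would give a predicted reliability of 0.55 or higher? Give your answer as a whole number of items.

Spearman-Brown solved for the length factor n:
n = r*(1 − r) / [ r (1 − r*) ]
n = 0.55(1 − 0.37) / [0.37(1 − 0.55)]
n = 0.3465 / 0.1665 ≈ 2.0811
2.0811 × 20 = 41.62 → 42 items

42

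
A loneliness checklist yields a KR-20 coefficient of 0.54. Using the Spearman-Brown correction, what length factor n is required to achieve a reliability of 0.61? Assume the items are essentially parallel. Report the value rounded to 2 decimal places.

1.33

Invert Spearman-Brown to solve for n:
n = r_target (1 − r_old) / [ r_old (1 − r_target) ]
n = 0.61(1 − 0.54) / [0.54(1 − 0.61)]
n = 0.2806 / 0.2106 ≈ 1.3324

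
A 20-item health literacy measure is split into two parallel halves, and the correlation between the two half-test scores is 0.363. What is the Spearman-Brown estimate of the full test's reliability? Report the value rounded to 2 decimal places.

0.53

Each half is half the length of the full test, so the full test is n = 2 times a half.
r_full = 2r_hh / (1 + r_hh) = 2 × 0.363 / (1 + 0.363)
       = 0.7260 / 1.3630 = 0.5326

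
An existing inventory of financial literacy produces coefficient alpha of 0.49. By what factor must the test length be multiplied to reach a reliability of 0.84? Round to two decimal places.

5.46

Rearranging the Spearman-Brown formula for n,
n = r_target (1 − r_old) / [ r_old (1 − r_target) ]
n = 0.84(1 − 0.49) / [0.49(1 − 0.84)]
n = 0.4284 / 0.0784 ≈ 5.4643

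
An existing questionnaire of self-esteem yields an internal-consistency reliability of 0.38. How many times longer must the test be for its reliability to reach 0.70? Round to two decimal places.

3.81

n = 0.70(1 − 0.38) / [0.38(1 − 0.70)]
n = 0.4340 / 0.1140 ≈ 3.8070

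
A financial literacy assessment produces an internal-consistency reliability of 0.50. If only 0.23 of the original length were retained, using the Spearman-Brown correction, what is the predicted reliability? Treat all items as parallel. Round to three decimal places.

0.187

By Spearman-Brown, r_new = n r / (1 + (n − 1) r).
r_new = 0.23·0.50 / [1 + (0.23 − 1)·0.50]
r_new = 0.1150 / 0.6150 ≈ 0.1870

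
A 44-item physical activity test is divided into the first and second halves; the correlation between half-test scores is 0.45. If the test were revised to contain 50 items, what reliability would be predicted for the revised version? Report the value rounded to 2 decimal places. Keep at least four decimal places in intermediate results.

0.65

Full-test reliability from the split-half r: r_full = 2(0.45)/(1 + 0.45) = 0.6207
Then adjust to 50 items: n = 50/44 = 1.1364
r_new = n·r_full / (1 + (n − 1)·r_full) = 0.7054 / 1.0847 ≈ 0.6503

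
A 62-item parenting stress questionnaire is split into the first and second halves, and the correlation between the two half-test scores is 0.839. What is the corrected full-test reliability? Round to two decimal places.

The full test is twice the length of either half (n = 2).
r_full = 2(0.839) / (1 + 0.839)
       = 1.6780 / 1.8390 = 0.9125

0.91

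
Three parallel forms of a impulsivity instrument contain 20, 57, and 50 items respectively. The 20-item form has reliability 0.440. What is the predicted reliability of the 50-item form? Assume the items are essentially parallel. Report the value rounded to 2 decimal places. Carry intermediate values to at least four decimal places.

Only the ratio of lengths matters: n = 50/20 = 2.5000
r_{50} = n·r / (1 + (n − 1)·r) = 1.1000 / 1.6600 ≈ 0.6627

0.66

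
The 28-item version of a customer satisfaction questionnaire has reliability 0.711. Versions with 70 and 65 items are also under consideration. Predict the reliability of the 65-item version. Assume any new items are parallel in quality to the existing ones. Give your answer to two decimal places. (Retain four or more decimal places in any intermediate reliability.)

0.85

Only the ratio of lengths matters: n = 65/28 = 2.3214
r_{65} = n·r / (1 + (n − 1)·r) = 1.6505 / 1.9395 ≈ 0.8510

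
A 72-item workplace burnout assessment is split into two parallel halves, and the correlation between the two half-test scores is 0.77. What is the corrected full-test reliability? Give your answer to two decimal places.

0.87

r_full = 2r_hh / (1 + r_hh) = 2 × 0.77 / (1 + 0.77)
r_full = 1.5400 / 1.7700 ≈ 0.8701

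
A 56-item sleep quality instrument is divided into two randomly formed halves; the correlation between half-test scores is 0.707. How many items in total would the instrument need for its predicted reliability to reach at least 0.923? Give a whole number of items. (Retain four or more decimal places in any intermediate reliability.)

140

Corrected full-test reliability: r_full = 2 × 0.707 / (1 + 0.707) ≈ 0.8284
n = r_tgt(1 − r_full) / [r_full(1 − r_tgt)] = 0.923 × 0.1716 / (0.8284 × 0.077) ≈ 2.4831
Items = 2.4831 × 56 ≈ 139.05 → 140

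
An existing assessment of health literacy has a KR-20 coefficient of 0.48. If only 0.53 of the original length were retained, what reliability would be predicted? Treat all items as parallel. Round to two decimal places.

0.33

r_new = 0.53·0.48 / [1 + (0.53 − 1)·0.48]
     = 0.2544 / 0.7744 = 0.3285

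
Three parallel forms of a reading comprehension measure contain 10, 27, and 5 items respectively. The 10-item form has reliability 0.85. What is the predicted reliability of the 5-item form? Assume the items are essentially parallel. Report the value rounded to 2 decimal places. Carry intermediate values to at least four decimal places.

The 27-item form is not needed; work directly from the 10-item form with n = 5/10 = 0.5000.
r_{5} = n·r / (1 + (n − 1)·r) = 0.4250 / 0.5750 ≈ 0.7391

0.74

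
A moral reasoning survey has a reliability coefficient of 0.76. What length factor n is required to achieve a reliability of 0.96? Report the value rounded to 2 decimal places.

Invert Spearman-Brown to solve for n:
n = r*(1 − r) / [ r (1 − r*) ]
n = 0.96(1 − 0.76) / [0.76(1 − 0.96)]
n = 0.2304 / 0.0304 ≈ 7.5789

7.58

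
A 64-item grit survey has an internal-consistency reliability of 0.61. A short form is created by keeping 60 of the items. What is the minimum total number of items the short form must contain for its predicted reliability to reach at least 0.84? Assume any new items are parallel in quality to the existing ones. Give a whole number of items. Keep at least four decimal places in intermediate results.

215

Short-form reliability: n = 60/64 = 0.9375; r_60 = n·r/(1+(n−1)r) ≈ 0.5945
Then solve for n' with r_old = 0.5945, r_target = 0.84: n' = 0.84(1 − 0.5945)/[0.5945(1 − 0.84)] = 3.5810
Total items = 3.5810 × 60 = 214.86, rounded up to 215.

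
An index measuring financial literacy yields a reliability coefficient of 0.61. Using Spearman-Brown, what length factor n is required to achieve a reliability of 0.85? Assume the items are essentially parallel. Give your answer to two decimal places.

n = 0.85(1 − 0.61) / [0.61(1 − 0.85)]
n = 0.3315 / 0.0915 ≈ 3.6230

3.62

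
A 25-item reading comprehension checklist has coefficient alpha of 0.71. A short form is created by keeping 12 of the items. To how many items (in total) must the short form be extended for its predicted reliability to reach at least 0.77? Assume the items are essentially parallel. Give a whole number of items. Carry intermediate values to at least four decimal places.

Short-form reliability: n = 12/25 = 0.4800; r_12 = n·r/(1+(n−1)r) ≈ 0.5403
Length factor from the short form to reach 0.77: n' = 0.77(1 − 0.5403) / [0.5403(1 − 0.77)] ≈ 2.8484
Items = 2.8484 × 12 ≈ 34.18 → 35

35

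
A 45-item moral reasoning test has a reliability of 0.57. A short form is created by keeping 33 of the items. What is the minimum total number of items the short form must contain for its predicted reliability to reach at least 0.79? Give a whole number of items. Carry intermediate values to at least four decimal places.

First, r for the 33-item form: n = 33/45 = 0.7333, so r_33 = 0.7333·0.57/(1 + (0.7333 − 1)·0.57) = 0.4929
Then solve for n' with r_old = 0.4929, r_target = 0.79: n' = 0.79(1 − 0.4929)/[0.4929(1 − 0.79)] = 3.8703
Total items = 3.8703 × 33 = 127.72, rounded up to 128.

128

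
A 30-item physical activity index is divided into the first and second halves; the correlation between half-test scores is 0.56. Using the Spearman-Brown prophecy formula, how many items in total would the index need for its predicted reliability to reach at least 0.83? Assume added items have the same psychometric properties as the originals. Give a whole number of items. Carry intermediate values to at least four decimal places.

Corrected full-test reliability: r_full = 2 × 0.56 / (1 + 0.56) ≈ 0.7179
n = r_tgt(1 − r_full) / [r_full(1 − r_tgt)] = 0.83 × 0.2821 / (0.7179 × 0.17) ≈ 1.9185
Items = 1.9185 × 30 ≈ 57.55 → 58

58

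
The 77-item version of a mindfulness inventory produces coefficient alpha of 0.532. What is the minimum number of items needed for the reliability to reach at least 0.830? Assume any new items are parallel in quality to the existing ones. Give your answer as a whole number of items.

Invert Spearman-Brown to solve for n:
n = r*(1 − r) / [ r (1 − r*) ]
n = 0.830(1 − 0.532) / [0.532(1 − 0.830)]
  = 0.388440 / 0.090440 = 4.2950
Items needed = n × 77 = 4.2950 × 77 ≈ 330.71 → round up to 331

331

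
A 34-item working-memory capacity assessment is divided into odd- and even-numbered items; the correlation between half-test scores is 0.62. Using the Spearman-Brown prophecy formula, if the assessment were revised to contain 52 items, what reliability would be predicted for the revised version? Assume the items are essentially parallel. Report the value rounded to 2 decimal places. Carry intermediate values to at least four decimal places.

0.83

First correct the split-half correlation to full-test reliability: r_full = 2 × 0.62 / (1 + 0.62) ≈ 0.7654
Length factor from 34 to 52 items: n = 52/34 = 1.5294
r_new = n·r_full / (1 + (n − 1)·r_full) = 1.1706 / 1.4052 ≈ 0.8330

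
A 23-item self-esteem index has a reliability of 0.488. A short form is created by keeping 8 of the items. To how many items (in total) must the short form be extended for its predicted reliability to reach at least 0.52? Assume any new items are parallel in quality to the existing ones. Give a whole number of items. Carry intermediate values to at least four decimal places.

Short-form reliability: n = 8/23 = 0.3478; r_8 = n·r/(1+(n−1)r) ≈ 0.2490
Length factor from the short form to reach 0.52: n' = 0.52(1 − 0.2490) / [0.2490(1 − 0.52)] ≈ 3.2674
Items = 3.2674 × 8 ≈ 26.14 → 27

27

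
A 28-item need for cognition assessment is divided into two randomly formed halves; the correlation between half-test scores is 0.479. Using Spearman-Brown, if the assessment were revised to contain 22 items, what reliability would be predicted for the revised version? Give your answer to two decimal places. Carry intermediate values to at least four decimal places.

0.59

First correct the split-half correlation to full-test reliability: r_full = 2 × 0.479 / (1 + 0.479) ≈ 0.6477
Then adjust to 22 items: n = 22/28 = 0.7857
r_new = n·r_full / (1 + (n − 1)·r_full) = 0.5089 / 0.8612 ≈ 0.5909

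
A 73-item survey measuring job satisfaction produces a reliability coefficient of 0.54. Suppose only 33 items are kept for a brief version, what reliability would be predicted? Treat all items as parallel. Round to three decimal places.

Length ratio n = 33/73 = 0.4521
Apply the Spearman-Brown prophecy formula, r' = nr / [1 + (n − 1)r]:
r_new = 0.4521·0.54 / [1 + (0.4521 − 1)·0.54]
r_new = 0.2441 / 0.7041 ≈ 0.3467

0.347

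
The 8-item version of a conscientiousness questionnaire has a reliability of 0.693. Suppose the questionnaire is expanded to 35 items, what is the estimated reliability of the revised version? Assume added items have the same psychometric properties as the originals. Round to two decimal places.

The new length is 35/8 = 4.375 times the old.
By Spearman-Brown, r_new = n r / (1 + (n − 1) r).
r_new = (4.375 × 0.693) / (1 + (4.375 − 1) × 0.693)
     = 3.0319 / 3.3389 = 0.9081

0.91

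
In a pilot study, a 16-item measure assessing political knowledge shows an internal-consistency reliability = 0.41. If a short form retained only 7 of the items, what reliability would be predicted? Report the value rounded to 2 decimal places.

0.23

The new length is 7/16 = 0.4375 times the old.
r_new = 0.4375·0.41 / [1 + (0.4375 − 1)·0.41]
     = 0.1794 / 0.7694 = 0.2332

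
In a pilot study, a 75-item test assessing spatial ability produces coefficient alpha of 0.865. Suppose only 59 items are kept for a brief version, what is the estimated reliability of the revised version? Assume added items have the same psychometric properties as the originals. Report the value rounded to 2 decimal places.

0.83

The new length is 59/75 = 0.7867 times the old.
r_new = (0.7867 × 0.865) / (1 + (0.7867 − 1) × 0.865)
r_new = 0.6805 / 0.8155 ≈ 0.8345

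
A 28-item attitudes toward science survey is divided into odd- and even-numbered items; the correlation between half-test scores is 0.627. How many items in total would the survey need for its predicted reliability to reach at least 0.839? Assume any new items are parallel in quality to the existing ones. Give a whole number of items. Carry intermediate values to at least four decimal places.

44

r_full = 2(0.627)/(1 + 0.627) = 0.7707
Solve Spearman-Brown for n: n = 0.839(1 − 0.7707) / [0.7707(1 − 0.839)] = 1.5504
Required items = 1.5504 × 28 = 43.41, so 44 items.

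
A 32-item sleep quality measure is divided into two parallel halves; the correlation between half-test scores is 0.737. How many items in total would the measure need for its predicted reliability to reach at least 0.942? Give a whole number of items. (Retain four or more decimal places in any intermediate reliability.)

93

r_full = 2(0.737)/(1 + 0.737) = 0.8486
n = r_tgt(1 − r_full) / [r_full(1 − r_tgt)] = 0.942 × 0.1514 / (0.8486 × 0.058) ≈ 2.8976
Required items = 2.8976 × 32 = 92.72, so 93 items.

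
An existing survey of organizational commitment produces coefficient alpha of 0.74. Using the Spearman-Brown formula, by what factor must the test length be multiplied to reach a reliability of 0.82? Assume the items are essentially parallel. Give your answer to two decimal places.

n = [0.82 × 0.26] / [0.74 × 0.18]
  = 0.2132 / 0.1332 = 1.6006

1.60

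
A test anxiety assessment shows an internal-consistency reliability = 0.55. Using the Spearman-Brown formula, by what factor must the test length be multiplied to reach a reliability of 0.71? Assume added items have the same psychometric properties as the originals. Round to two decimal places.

n = 0.71 × (1 − 0.55) / [ 0.55 × (1 − 0.71) ]
  = 0.3195 / 0.1595 = 2.0031

2.00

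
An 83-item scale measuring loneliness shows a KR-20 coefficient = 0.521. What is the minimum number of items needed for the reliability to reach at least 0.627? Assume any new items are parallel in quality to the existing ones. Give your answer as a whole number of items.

129

Rearranging the Spearman-Brown formula for n,
n = r*(1 − r) / [ r (1 − r*) ]
n = 0.627(1 − 0.521) / [0.521(1 − 0.627)]
n = 0.300333 / 0.194333 ≈ 1.5455
So the test needs 1.5455 × 83 ≈ 128.28 items; rounding up, 129.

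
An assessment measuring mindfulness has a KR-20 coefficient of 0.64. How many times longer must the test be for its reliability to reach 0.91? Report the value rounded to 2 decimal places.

5.69

Invert Spearman-Brown to solve for n:
n = r*(1 − r) / [ r (1 − r*) ]
n = 0.91(1 − 0.64) / [0.64(1 − 0.91)]
n = 0.3276 / 0.0576 ≈ 5.6875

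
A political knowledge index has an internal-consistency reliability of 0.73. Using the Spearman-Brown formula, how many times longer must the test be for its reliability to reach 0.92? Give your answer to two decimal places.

4.25

n = 0.92 × (1 − 0.73) / [ 0.73 × (1 − 0.92) ]
n = 0.2484 / 0.0584 ≈ 4.2534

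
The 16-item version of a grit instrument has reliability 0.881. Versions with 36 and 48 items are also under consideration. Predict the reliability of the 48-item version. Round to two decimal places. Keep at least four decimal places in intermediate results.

Only the ratio of lengths matters: n = 48/16 = 3.0000
r_{48} = n·r / (1 + (n − 1)·r) = 2.6430 / 2.7620 ≈ 0.9569

0.96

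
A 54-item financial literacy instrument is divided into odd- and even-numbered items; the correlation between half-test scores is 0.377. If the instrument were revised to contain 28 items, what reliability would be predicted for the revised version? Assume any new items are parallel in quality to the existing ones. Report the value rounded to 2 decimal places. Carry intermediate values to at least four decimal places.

0.39

Spearman-Brown correction (n = 2): r_full = 2·0.377/(1 + 0.377) = 0.5476
Length factor from 54 to 28 items: n = 28/54 = 0.5185
r_new = n·r_full / (1 + (n − 1)·r_full) = 0.2839 / 0.7363 ≈ 0.3856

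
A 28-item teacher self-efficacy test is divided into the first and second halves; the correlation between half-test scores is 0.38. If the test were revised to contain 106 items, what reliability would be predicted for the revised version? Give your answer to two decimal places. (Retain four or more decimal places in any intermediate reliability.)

Spearman-Brown correction (n = 2): r_full = 2·0.38/(1 + 0.38) = 0.5507
Then adjust to 106 items: n = 106/28 = 3.7857
r_new = n·r_full / (1 + (n − 1)·r_full) = 2.0848 / 2.5341 ≈ 0.8227

0.82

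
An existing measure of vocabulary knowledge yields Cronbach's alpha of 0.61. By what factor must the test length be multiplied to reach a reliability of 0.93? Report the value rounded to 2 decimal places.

8.49

Invert Spearman-Brown to solve for n:
n = r_target (1 − r_old) / [ r_old (1 − r_target) ]
n = 0.93 × (1 − 0.61) / [ 0.61 × (1 − 0.93) ]
  = 0.3627 / 0.0427 = 8.4941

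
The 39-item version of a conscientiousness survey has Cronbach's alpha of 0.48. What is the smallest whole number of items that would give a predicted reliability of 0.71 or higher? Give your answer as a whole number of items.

104

Invert Spearman-Brown to solve for n:
n = r*(1 − r) / [ r (1 − r*) ]
n = 0.71(1 − 0.48) / [0.48(1 − 0.71)]
n = 0.3692 / 0.1392 ≈ 2.6523
Items needed = n × 39 = 2.6523 × 39 ≈ 103.44 → round up to 104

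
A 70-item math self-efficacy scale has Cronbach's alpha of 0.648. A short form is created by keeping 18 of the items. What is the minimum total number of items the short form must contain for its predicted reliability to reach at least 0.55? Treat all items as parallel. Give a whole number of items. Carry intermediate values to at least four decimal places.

47

Short-form reliability: n = 18/70 = 0.2571; r_18 = n·r/(1+(n−1)r) ≈ 0.3213
Then solve for n' with r_old = 0.3213, r_target = 0.55: n' = 0.55(1 − 0.3213)/[0.3213(1 − 0.55)] = 2.5818
Total items = 2.5818 × 18 = 46.47, rounded up to 47.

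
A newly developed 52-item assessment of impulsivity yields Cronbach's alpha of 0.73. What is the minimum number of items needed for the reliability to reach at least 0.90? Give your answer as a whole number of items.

174

n = 0.90 × (1 − 0.73) / [ 0.73 × (1 − 0.90) ]
n = 0.2430 / 0.0730 ≈ 3.3288
3.3288 × 52 = 173.10 → 174 items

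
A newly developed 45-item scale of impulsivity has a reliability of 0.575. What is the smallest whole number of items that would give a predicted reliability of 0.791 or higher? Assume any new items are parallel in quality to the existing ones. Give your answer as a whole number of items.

126

Invert Spearman-Brown to solve for n:
n = r_target (1 − r_old) / [ r_old (1 − r_target) ]
n = [0.791 × 0.425] / [0.575 × 0.209]
  = 0.336175 / 0.120175 = 2.7974
So the test needs 2.7974 × 45 ≈ 125.88 items; rounding up, 126.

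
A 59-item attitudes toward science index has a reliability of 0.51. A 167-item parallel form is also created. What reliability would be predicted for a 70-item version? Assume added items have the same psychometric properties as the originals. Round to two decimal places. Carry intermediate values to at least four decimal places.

0.55

The 167-item form is not needed; work directly from the 59-item form with n = 70/59 = 1.1864.
r_{70} = n·r / (1 + (n − 1)·r) = 0.6051 / 1.0951 ≈ 0.5526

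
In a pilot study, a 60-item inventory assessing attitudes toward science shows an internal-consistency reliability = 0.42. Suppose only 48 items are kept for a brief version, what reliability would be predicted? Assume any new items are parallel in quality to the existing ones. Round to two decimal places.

Length ratio n = 48/60 = 0.8
Apply the Spearman-Brown prophecy formula, r' = nr / [1 + (n − 1)r]:
r_new = (0.8 × 0.42) / (1 + (0.8 − 1) × 0.42)
     = 0.3360 / 0.9160 = 0.3668

0.37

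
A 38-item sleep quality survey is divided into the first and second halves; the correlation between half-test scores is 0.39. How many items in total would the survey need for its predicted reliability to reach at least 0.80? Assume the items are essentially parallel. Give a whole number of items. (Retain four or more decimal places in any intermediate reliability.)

119

r_full = 2(0.39)/(1 + 0.39) = 0.5612
n = r_tgt(1 − r_full) / [r_full(1 − r_tgt)] = 0.80 × 0.4388 / (0.5612 × 0.20) ≈ 3.1276
Required items = 3.1276 × 38 = 118.85, so 119 items.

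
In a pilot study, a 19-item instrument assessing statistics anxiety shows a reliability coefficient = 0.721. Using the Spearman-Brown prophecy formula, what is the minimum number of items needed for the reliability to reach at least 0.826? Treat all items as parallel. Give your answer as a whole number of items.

35

Invert Spearman-Brown to solve for n:
n = r_target (1 − r_old) / [ r_old (1 − r_target) ]
n = 0.826 × (1 − 0.721) / [ 0.721 × (1 − 0.826) ]
  = 0.230454 / 0.125454 = 1.8370
1.8370 × 19 = 34.90 → 35 items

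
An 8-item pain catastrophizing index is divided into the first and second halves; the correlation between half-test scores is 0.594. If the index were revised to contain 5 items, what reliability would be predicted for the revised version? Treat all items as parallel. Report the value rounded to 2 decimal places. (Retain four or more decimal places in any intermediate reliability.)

Full-test reliability from the split-half r: r_full = 2(0.594)/(1 + 0.594) = 0.7453
Length factor from 8 to 5 items: n = 5/8 = 0.6250
r_new = n·r_full / (1 + (n − 1)·r_full) = 0.4658 / 0.7205 ≈ 0.6465

0.65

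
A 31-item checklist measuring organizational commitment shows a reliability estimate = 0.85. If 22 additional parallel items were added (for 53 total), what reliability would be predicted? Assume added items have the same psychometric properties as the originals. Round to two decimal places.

n = 53/31 = 1.7097
r_new = (1.7097 × 0.85) / (1 + (1.7097 − 1) × 0.85)
r_new = 1.4532 / 1.6032 ≈ 0.9064

0.91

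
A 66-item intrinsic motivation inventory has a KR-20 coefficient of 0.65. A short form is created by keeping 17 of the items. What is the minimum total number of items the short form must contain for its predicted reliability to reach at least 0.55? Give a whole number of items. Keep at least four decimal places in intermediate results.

44

Short-form reliability: n = 17/66 = 0.2576; r_17 = n·r/(1+(n−1)r) ≈ 0.3236
Then solve for n' with r_old = 0.3236, r_target = 0.55: n' = 0.55(1 − 0.3236)/[0.3236(1 − 0.55)] = 2.5547
Items = 2.5547 × 17 ≈ 43.43 → 44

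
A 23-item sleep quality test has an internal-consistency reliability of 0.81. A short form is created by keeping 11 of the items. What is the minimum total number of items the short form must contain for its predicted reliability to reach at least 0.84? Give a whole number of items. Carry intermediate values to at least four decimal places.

First, r for the 11-item form: n = 11/23 = 0.4783, so r_11 = 0.4783·0.81/(1 + (0.4783 − 1)·0.81) = 0.6710
Then solve for n' with r_old = 0.6710, r_target = 0.84: n' = 0.84(1 − 0.6710)/[0.6710(1 − 0.84)] = 2.5741
Total items = 2.5741 × 11 = 28.32, rounded up to 29.

29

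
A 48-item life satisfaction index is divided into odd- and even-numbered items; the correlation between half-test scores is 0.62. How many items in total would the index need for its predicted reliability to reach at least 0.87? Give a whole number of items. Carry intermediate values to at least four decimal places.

99

Corrected full-test reliability: r_full = 2 × 0.62 / (1 + 0.62) ≈ 0.7654
Solve Spearman-Brown for n: n = 0.87(1 − 0.7654) / [0.7654(1 − 0.87)] = 2.0512
Items = 2.0512 × 48 ≈ 98.46 → 99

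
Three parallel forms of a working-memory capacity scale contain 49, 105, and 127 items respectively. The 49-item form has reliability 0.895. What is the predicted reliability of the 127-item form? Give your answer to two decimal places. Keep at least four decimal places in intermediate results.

0.96

Only the ratio of lengths matters: n = 127/49 = 2.5918
r_{127} = n·r / (1 + (n − 1)·r) = 2.3197 / 2.4247 ≈ 0.9567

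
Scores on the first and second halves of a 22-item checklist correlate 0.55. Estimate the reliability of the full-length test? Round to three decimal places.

Apply the Spearman-Brown correction with n = 2:
r_full = 2(0.55) / (1 + 0.55)
       = 1.1000 / 1.5500 = 0.7097

0.710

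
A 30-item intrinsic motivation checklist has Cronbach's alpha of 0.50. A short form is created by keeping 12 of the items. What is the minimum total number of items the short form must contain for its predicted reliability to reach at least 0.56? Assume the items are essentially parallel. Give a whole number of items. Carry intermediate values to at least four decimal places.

39

Short-form reliability: n = 12/30 = 0.4000; r_12 = n·r/(1+(n−1)r) ≈ 0.2857
Length factor from the short form to reach 0.56: n' = 0.56(1 − 0.2857) / [0.2857(1 − 0.56)] ≈ 3.1820
Items = 3.1820 × 12 ≈ 38.18 → 39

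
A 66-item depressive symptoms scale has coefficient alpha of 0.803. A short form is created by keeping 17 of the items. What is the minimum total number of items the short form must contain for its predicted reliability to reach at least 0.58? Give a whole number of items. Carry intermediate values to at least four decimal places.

23

Short-form reliability: n = 17/66 = 0.2576; r_17 = n·r/(1+(n−1)r) ≈ 0.5122
Length factor from the short form to reach 0.58: n' = 0.58(1 − 0.5122) / [0.5122(1 − 0.58)] ≈ 1.3152
Total items = 1.3152 × 17 = 22.36, rounded up to 23.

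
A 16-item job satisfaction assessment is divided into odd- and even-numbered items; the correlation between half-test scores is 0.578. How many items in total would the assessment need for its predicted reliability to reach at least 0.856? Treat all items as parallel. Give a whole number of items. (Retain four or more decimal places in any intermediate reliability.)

35

r_full = 2(0.578)/(1 + 0.578) = 0.7326
n = r_tgt(1 − r_full) / [r_full(1 − r_tgt)] = 0.856 × 0.2674 / (0.7326 × 0.144) ≈ 2.1697
Required items = 2.1697 × 16 = 34.72, so 35 items.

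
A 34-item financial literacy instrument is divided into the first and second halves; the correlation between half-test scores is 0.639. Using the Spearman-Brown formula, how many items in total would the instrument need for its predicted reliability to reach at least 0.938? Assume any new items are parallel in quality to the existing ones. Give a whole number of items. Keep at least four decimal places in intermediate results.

Corrected full-test reliability: r_full = 2 × 0.639 / (1 + 0.639) ≈ 0.7797
n = r_tgt(1 − r_full) / [r_full(1 − r_tgt)] = 0.938 × 0.2203 / (0.7797 × 0.062) ≈ 4.2746
Items = 4.2746 × 34 ≈ 145.34 → 146

146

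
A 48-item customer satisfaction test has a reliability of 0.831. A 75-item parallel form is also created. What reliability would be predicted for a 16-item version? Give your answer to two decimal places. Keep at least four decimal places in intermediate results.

The 75-item form is not needed; work directly from the 48-item form with n = 16/48 = 0.3333.
r_{16} = n·r / (1 + (n − 1)·r) = 0.2770 / 0.4460 ≈ 0.6211

0.62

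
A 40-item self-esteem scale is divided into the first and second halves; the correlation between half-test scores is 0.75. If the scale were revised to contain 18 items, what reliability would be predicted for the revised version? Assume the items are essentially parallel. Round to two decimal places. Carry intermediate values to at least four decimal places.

Spearman-Brown correction (n = 2): r_full = 2·0.75/(1 + 0.75) = 0.8571
Length factor from 40 to 18 items: n = 18/40 = 0.4500
r_new = n·r_full / (1 + (n − 1)·r_full) = 0.3857 / 0.5286 ≈ 0.7297

0.73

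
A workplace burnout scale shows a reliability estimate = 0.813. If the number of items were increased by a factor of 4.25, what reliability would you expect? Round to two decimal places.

Apply the Spearman-Brown prophecy formula, r' = nr / [1 + (n − 1)r]:
r_new = (4.25 × 0.813) / (1 + (4.25 − 1) × 0.813)
     = 3.4552 / 3.6422 = 0.9487

0.95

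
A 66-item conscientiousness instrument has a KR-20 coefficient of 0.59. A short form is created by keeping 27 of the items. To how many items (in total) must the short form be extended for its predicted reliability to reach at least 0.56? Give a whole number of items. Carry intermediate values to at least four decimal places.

Short-form reliability: n = 27/66 = 0.4091; r_27 = n·r/(1+(n−1)r) ≈ 0.3706
Then solve for n' with r_old = 0.3706, r_target = 0.56: n' = 0.56(1 − 0.3706)/[0.3706(1 − 0.56)] = 2.1615
Total items = 2.1615 × 27 = 58.36, rounded up to 59.

59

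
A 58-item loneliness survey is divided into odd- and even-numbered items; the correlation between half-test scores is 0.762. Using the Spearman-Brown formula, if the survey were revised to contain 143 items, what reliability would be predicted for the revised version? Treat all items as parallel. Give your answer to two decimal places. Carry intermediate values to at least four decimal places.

Full-test reliability from the split-half r: r_full = 2(0.762)/(1 + 0.762) = 0.8649
Length factor from 58 to 143 items: n = 143/58 = 2.4655
r_new = n·r_full / (1 + (n − 1)·r_full) = 2.1324 / 2.2675 ≈ 0.9404

0.94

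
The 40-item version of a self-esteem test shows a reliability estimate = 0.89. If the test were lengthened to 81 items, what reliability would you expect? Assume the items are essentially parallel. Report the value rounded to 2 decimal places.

0.94

The new length is 81/40 = 2.025 times the old.
By Spearman-Brown, r_new = n r / (1 + (n − 1) r).
r_new = 2.025·0.89 / [1 + (2.025 − 1)·0.89]
r_new = 1.8022 / 1.9122 ≈ 0.9425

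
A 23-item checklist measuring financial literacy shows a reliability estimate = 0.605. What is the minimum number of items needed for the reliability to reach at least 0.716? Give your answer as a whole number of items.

n = 0.716 × (1 − 0.605) / [ 0.605 × (1 − 0.716) ]
  = 0.282820 / 0.171820 = 1.6460
Items needed = n × 23 = 1.6460 × 23 ≈ 37.86 → round up to 38

38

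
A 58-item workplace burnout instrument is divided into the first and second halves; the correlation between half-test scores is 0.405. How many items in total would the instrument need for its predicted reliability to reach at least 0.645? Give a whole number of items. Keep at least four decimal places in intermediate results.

Corrected full-test reliability: r_full = 2 × 0.405 / (1 + 0.405) ≈ 0.5765
Solve Spearman-Brown for n: n = 0.645(1 − 0.5765) / [0.5765(1 − 0.645)] = 1.3347
Required items = 1.3347 × 58 = 77.41, so 78 items.

78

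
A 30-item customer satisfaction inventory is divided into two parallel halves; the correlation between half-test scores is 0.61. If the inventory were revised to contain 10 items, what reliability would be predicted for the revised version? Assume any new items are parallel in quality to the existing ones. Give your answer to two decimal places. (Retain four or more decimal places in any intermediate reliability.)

Spearman-Brown correction (n = 2): r_full = 2·0.61/(1 + 0.61) = 0.7578
Length factor from 30 to 10 items: n = 10/30 = 0.3333
r_new = n·r_full / (1 + (n − 1)·r_full) = 0.2526 / 0.4948 ≈ 0.5105

0.51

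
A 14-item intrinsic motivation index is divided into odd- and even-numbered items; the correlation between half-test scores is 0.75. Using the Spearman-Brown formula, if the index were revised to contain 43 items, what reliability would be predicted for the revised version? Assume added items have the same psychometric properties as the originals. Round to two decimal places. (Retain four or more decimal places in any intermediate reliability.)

0.95

Spearman-Brown correction (n = 2): r_full = 2·0.75/(1 + 0.75) = 0.8571
Length factor from 14 to 43 items: n = 43/14 = 3.0714
r_new = n·r_full / (1 + (n − 1)·r_full) = 2.6325 / 2.7754 ≈ 0.9485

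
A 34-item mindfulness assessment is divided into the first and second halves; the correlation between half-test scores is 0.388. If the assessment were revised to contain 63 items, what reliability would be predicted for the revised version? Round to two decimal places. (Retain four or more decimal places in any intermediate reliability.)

0.70

First correct the split-half correlation to full-test reliability: r_full = 2 × 0.388 / (1 + 0.388) ≈ 0.5591
Then adjust to 63 items: n = 63/34 = 1.8529
r_new = n·r_full / (1 + (n − 1)·r_full) = 1.0360 / 1.4769 ≈ 0.7015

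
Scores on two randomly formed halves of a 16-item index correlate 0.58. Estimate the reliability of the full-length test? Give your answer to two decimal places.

Apply the Spearman-Brown correction with n = 2:
r_full = 2(0.58) / (1 + 0.58)
       = 1.1600 / 1.5800 = 0.7342

0.73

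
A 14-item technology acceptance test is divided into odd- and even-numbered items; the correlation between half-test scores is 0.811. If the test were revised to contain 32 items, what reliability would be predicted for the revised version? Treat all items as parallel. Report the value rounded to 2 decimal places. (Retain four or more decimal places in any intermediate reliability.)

0.95

Spearman-Brown correction (n = 2): r_full = 2·0.811/(1 + 0.811) = 0.8956
Length factor from 14 to 32 items: n = 32/14 = 2.2857
r_new = n·r_full / (1 + (n − 1)·r_full) = 2.0471 / 2.1515 ≈ 0.9515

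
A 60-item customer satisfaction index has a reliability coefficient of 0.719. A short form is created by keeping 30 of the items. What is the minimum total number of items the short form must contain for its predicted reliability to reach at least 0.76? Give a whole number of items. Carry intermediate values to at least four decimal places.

75

Short-form reliability: n = 30/60 = 0.5000; r_30 = n·r/(1+(n−1)r) ≈ 0.5613
Length factor from the short form to reach 0.76: n' = 0.76(1 − 0.5613) / [0.5613(1 − 0.76)] ≈ 2.4750
Total items = 2.4750 × 30 = 74.25, rounded up to 75.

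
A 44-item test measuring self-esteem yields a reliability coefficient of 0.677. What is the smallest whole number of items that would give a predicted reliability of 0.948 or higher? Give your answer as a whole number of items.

383

n = 0.948 × (1 − 0.677) / [ 0.677 × (1 − 0.948) ]
n = 0.306204 / 0.035204 ≈ 8.6980
So the test needs 8.6980 × 44 ≈ 382.71 items; rounding up, 383.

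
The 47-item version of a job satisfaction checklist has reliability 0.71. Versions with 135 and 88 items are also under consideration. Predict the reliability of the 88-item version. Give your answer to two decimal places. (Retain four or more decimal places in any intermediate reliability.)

The 135-item form is not needed; work directly from the 47-item form with n = 88/47 = 1.8723.
r_{88} = n·r / (1 + (n − 1)·r) = 1.3293 / 1.6193 ≈ 0.8209

0.82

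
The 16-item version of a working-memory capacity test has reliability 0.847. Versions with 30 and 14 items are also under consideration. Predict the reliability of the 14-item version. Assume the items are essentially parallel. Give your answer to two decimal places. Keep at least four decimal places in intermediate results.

0.83

The 30-item form is not needed; work directly from the 16-item form with n = 14/16 = 0.8750.
r_{14} = n·r / (1 + (n − 1)·r) = 0.7411 / 0.8941 ≈ 0.8289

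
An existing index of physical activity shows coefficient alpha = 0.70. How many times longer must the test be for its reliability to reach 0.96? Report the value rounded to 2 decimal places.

10.29

n = 0.96(1 − 0.70) / [0.70(1 − 0.96)]
n = 0.2880 / 0.0280 ≈ 10.2857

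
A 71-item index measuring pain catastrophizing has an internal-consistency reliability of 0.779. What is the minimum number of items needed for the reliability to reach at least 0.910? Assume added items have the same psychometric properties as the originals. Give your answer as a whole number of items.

Spearman-Brown solved for the length factor n:
n = r_target (1 − r_old) / [ r_old (1 − r_target) ]
n = 0.910(1 − 0.779) / [0.779(1 − 0.910)]
n = 0.201110 / 0.070110 ≈ 2.8685
2.8685 × 71 = 203.66 → 204 items

204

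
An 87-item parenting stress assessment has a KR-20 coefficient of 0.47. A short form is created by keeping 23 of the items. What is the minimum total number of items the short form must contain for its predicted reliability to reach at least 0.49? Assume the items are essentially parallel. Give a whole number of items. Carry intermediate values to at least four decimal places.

First, r for the 23-item form: n = 23/87 = 0.2644, so r_23 = 0.2644·0.47/(1 + (0.2644 − 1)·0.47) = 0.1899
Then solve for n' with r_old = 0.1899, r_target = 0.49: n' = 0.49(1 − 0.1899)/[0.1899(1 − 0.49)] = 4.0986
Total items = 4.0986 × 23 = 94.27, rounded up to 95.

95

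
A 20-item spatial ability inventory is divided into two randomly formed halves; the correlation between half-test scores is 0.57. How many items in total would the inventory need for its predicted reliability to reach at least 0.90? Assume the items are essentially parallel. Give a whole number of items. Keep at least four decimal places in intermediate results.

Corrected full-test reliability: r_full = 2 × 0.57 / (1 + 0.57) ≈ 0.7261
Solve Spearman-Brown for n: n = 0.90(1 − 0.7261) / [0.7261(1 − 0.90)] = 3.3950
Required items = 3.3950 × 20 = 67.90, so 68 items.

68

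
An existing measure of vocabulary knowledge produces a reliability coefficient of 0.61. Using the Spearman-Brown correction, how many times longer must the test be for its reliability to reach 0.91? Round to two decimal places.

6.46

n = [0.91 × 0.39] / [0.61 × 0.09]
n = 0.3549 / 0.0549 ≈ 6.4645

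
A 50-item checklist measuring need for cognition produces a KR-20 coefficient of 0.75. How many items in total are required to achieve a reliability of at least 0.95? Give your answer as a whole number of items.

Rearranging the Spearman-Brown formula for n,
n = r_target (1 − r_old) / [ r_old (1 − r_target) ]
n = [0.95 × 0.25] / [0.75 × 0.05]
n = 0.2375 / 0.0375 ≈ 6.3333
So the test needs 6.3333 × 50 ≈ 316.67 items; rounding up, 317.

317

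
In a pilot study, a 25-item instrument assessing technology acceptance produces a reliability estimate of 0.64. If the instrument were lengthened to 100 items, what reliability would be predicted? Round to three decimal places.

0.877

The new length is 100/25 = 4 times the old.
Spearman-Brown: r_new = n·r / (1 + (n − 1)·r)
r_new = (4 × 0.64) / (1 + (4 − 1) × 0.64)
     = 2.5600 / 2.9200 = 0.8767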